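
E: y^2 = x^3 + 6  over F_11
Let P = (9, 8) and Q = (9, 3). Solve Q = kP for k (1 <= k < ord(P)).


Enumerate multiples of P until we hit Q = (9, 3):
  1P = (9, 8)
  2P = (8, 1)
  3P = (10, 7)
  4P = (4, 9)
  5P = (2, 6)
  6P = (3, 0)
  7P = (2, 5)
  8P = (4, 2)
  9P = (10, 4)
  10P = (8, 10)
  11P = (9, 3)
Match found at i = 11.

k = 11


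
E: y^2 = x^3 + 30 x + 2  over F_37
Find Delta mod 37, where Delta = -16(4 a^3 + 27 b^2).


4 a^3 + 27 b^2 = 4*30^3 + 27*2^2 = 108000 + 108 = 108108
Delta = -16 * (108108) = -1729728
Delta mod 37 = 22

Delta = 22 (mod 37)


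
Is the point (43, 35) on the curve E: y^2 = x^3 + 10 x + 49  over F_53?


Check whether y^2 = x^3 + 10 x + 49 (mod 53) for (x, y) = (43, 35).
LHS: y^2 = 35^2 mod 53 = 6
RHS: x^3 + 10 x + 49 = 43^3 + 10*43 + 49 mod 53 = 9
LHS != RHS

No, not on the curve


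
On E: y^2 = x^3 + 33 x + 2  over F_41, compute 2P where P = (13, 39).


Doubling: s = (3 x1^2 + a) / (2 y1)
s = (3*13^2 + 33) / (2*39) mod 41 = 29
x3 = s^2 - 2 x1 mod 41 = 29^2 - 2*13 = 36
y3 = s (x1 - x3) - y1 mod 41 = 29 * (13 - 36) - 39 = 32

2P = (36, 32)


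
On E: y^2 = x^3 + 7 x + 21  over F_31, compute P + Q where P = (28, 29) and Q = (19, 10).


P != Q, so use the chord formula.
s = (y2 - y1) / (x2 - x1) = (12) / (22) mod 31 = 9
x3 = s^2 - x1 - x2 mod 31 = 9^2 - 28 - 19 = 3
y3 = s (x1 - x3) - y1 mod 31 = 9 * (28 - 3) - 29 = 10

P + Q = (3, 10)


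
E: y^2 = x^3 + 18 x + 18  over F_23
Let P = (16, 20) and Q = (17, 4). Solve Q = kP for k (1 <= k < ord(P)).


Enumerate multiples of P until we hit Q = (17, 4):
  1P = (16, 20)
  2P = (17, 19)
  3P = (14, 1)
  4P = (20, 11)
  5P = (5, 7)
  6P = (11, 11)
  7P = (2, 19)
  8P = (7, 2)
  9P = (4, 4)
  10P = (15, 12)
  11P = (10, 5)
  12P = (9, 9)
  13P = (0, 15)
  14P = (0, 8)
  15P = (9, 14)
  16P = (10, 18)
  17P = (15, 11)
  18P = (4, 19)
  19P = (7, 21)
  20P = (2, 4)
  21P = (11, 12)
  22P = (5, 16)
  23P = (20, 12)
  24P = (14, 22)
  25P = (17, 4)
Match found at i = 25.

k = 25


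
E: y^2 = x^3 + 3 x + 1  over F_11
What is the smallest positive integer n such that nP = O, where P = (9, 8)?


Compute successive multiples of P until we hit O:
  1P = (9, 8)
  2P = (2, 2)
  3P = (5, 8)
  4P = (8, 3)
  5P = (8, 8)
  6P = (5, 3)
  7P = (2, 9)
  8P = (9, 3)
  ... (continuing to 9P)
  9P = O

ord(P) = 9


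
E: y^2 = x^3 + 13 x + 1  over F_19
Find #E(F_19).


For each x in F_19, count y with y^2 = x^3 + 13 x + 1 mod 19:
  x = 0: RHS = 1, y in [1, 18]  -> 2 point(s)
  x = 2: RHS = 16, y in [4, 15]  -> 2 point(s)
  x = 5: RHS = 1, y in [1, 18]  -> 2 point(s)
  x = 7: RHS = 17, y in [6, 13]  -> 2 point(s)
  x = 8: RHS = 9, y in [3, 16]  -> 2 point(s)
  x = 9: RHS = 11, y in [7, 12]  -> 2 point(s)
  x = 12: RHS = 4, y in [2, 17]  -> 2 point(s)
  x = 13: RHS = 11, y in [7, 12]  -> 2 point(s)
  x = 14: RHS = 1, y in [1, 18]  -> 2 point(s)
  x = 16: RHS = 11, y in [7, 12]  -> 2 point(s)
  x = 17: RHS = 5, y in [9, 10]  -> 2 point(s)
  x = 18: RHS = 6, y in [5, 14]  -> 2 point(s)
Affine points: 24. Add the point at infinity: total = 25.

#E(F_19) = 25


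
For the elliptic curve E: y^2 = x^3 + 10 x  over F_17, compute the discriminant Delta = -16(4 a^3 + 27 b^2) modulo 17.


4 a^3 + 27 b^2 = 4*10^3 + 27*0^2 = 4000 + 0 = 4000
Delta = -16 * (4000) = -64000
Delta mod 17 = 5

Delta = 5 (mod 17)


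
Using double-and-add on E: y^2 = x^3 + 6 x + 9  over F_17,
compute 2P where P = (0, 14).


k = 2 = 10_2 (binary, LSB first: 01)
Double-and-add from P = (0, 14):
  bit 0 = 0: acc unchanged = O
  bit 1 = 1: acc = O + (1, 4) = (1, 4)

2P = (1, 4)


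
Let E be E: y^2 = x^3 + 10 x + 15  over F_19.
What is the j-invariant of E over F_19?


Delta = -16(4 a^3 + 27 b^2) mod 19 = 15
-1728 * (4 a)^3 = -1728 * (4*10)^3 mod 19 = 8
j = 8 * 15^(-1) mod 19 = 17

j = 17 (mod 19)


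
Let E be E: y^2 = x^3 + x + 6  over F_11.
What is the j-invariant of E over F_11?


Delta = -16(4 a^3 + 27 b^2) mod 11 = 4
-1728 * (4 a)^3 = -1728 * (4*1)^3 mod 11 = 2
j = 2 * 4^(-1) mod 11 = 6

j = 6 (mod 11)


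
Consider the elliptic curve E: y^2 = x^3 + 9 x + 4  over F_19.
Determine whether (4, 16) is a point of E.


Check whether y^2 = x^3 + 9 x + 4 (mod 19) for (x, y) = (4, 16).
LHS: y^2 = 16^2 mod 19 = 9
RHS: x^3 + 9 x + 4 = 4^3 + 9*4 + 4 mod 19 = 9
LHS = RHS

Yes, on the curve


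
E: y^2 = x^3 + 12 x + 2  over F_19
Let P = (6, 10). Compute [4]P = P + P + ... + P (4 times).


k = 4 = 100_2 (binary, LSB first: 001)
Double-and-add from P = (6, 10):
  bit 0 = 0: acc unchanged = O
  bit 1 = 0: acc unchanged = O
  bit 2 = 1: acc = O + (10, 18) = (10, 18)

4P = (10, 18)


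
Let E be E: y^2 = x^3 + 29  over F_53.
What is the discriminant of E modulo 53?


4 a^3 + 27 b^2 = 4*0^3 + 27*29^2 = 0 + 22707 = 22707
Delta = -16 * (22707) = -363312
Delta mod 53 = 3

Delta = 3 (mod 53)


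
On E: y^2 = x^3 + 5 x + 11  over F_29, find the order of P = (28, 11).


Compute successive multiples of P until we hit O:
  1P = (28, 11)
  2P = (11, 11)
  3P = (19, 18)
  4P = (27, 14)
  5P = (12, 28)
  6P = (24, 21)
  7P = (5, 4)
  8P = (3, 13)
  ... (continuing to 22P)
  22P = O

ord(P) = 22


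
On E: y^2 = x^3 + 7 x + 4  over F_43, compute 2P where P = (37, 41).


Doubling: s = (3 x1^2 + a) / (2 y1)
s = (3*37^2 + 7) / (2*41) mod 43 = 25
x3 = s^2 - 2 x1 mod 43 = 25^2 - 2*37 = 35
y3 = s (x1 - x3) - y1 mod 43 = 25 * (37 - 35) - 41 = 9

2P = (35, 9)


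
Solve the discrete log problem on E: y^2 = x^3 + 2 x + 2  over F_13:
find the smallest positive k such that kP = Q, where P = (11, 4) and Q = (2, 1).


Enumerate multiples of P until we hit Q = (2, 1):
  1P = (11, 4)
  2P = (3, 10)
  3P = (2, 12)
  4P = (4, 10)
  5P = (12, 8)
  6P = (6, 3)
  7P = (8, 7)
  8P = (8, 6)
  9P = (6, 10)
  10P = (12, 5)
  11P = (4, 3)
  12P = (2, 1)
Match found at i = 12.

k = 12


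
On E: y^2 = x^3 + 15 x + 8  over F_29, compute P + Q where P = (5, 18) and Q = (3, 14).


P != Q, so use the chord formula.
s = (y2 - y1) / (x2 - x1) = (25) / (27) mod 29 = 2
x3 = s^2 - x1 - x2 mod 29 = 2^2 - 5 - 3 = 25
y3 = s (x1 - x3) - y1 mod 29 = 2 * (5 - 25) - 18 = 0

P + Q = (25, 0)


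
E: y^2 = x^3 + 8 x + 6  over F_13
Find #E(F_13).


For each x in F_13, count y with y^2 = x^3 + 8 x + 6 mod 13:
  x = 2: RHS = 4, y in [2, 11]  -> 2 point(s)
  x = 6: RHS = 10, y in [6, 7]  -> 2 point(s)
  x = 8: RHS = 10, y in [6, 7]  -> 2 point(s)
  x = 9: RHS = 1, y in [1, 12]  -> 2 point(s)
  x = 12: RHS = 10, y in [6, 7]  -> 2 point(s)
Affine points: 10. Add the point at infinity: total = 11.

#E(F_13) = 11


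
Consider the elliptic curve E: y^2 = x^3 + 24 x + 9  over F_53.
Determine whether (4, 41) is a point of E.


Check whether y^2 = x^3 + 24 x + 9 (mod 53) for (x, y) = (4, 41).
LHS: y^2 = 41^2 mod 53 = 38
RHS: x^3 + 24 x + 9 = 4^3 + 24*4 + 9 mod 53 = 10
LHS != RHS

No, not on the curve


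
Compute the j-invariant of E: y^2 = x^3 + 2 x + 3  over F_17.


Delta = -16(4 a^3 + 27 b^2) mod 17 = 3
-1728 * (4 a)^3 = -1728 * (4*2)^3 mod 17 = 12
j = 12 * 3^(-1) mod 17 = 4

j = 4 (mod 17)


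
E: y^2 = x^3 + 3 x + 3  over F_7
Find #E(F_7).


For each x in F_7, count y with y^2 = x^3 + 3 x + 3 mod 7:
  x = 1: RHS = 0, y in [0]  -> 1 point(s)
  x = 3: RHS = 4, y in [2, 5]  -> 2 point(s)
  x = 4: RHS = 2, y in [3, 4]  -> 2 point(s)
Affine points: 5. Add the point at infinity: total = 6.

#E(F_7) = 6


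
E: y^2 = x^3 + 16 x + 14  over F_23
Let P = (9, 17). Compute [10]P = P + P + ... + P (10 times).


k = 10 = 1010_2 (binary, LSB first: 0101)
Double-and-add from P = (9, 17):
  bit 0 = 0: acc unchanged = O
  bit 1 = 1: acc = O + (11, 7) = (11, 7)
  bit 2 = 0: acc unchanged = (11, 7)
  bit 3 = 1: acc = (11, 7) + (5, 14) = (9, 6)

10P = (9, 6)


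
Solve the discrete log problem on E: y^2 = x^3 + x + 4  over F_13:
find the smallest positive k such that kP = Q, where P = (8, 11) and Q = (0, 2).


Enumerate multiples of P until we hit Q = (0, 2):
  1P = (8, 11)
  2P = (7, 9)
  3P = (2, 1)
  4P = (0, 11)
  5P = (5, 2)
  6P = (9, 12)
  7P = (10, 0)
  8P = (9, 1)
  9P = (5, 11)
  10P = (0, 2)
Match found at i = 10.

k = 10


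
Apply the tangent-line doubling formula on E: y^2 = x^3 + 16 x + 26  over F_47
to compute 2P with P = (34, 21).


Doubling: s = (3 x1^2 + a) / (2 y1)
s = (3*34^2 + 16) / (2*21) mod 47 = 27
x3 = s^2 - 2 x1 mod 47 = 27^2 - 2*34 = 3
y3 = s (x1 - x3) - y1 mod 47 = 27 * (34 - 3) - 21 = 17

2P = (3, 17)


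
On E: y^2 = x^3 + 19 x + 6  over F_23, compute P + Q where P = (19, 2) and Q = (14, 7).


P != Q, so use the chord formula.
s = (y2 - y1) / (x2 - x1) = (5) / (18) mod 23 = 22
x3 = s^2 - x1 - x2 mod 23 = 22^2 - 19 - 14 = 14
y3 = s (x1 - x3) - y1 mod 23 = 22 * (19 - 14) - 2 = 16

P + Q = (14, 16)


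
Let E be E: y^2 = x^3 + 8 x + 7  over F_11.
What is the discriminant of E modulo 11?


4 a^3 + 27 b^2 = 4*8^3 + 27*7^2 = 2048 + 1323 = 3371
Delta = -16 * (3371) = -53936
Delta mod 11 = 8

Delta = 8 (mod 11)


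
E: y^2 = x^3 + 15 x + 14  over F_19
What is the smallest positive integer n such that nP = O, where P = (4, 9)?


Compute successive multiples of P until we hit O:
  1P = (4, 9)
  2P = (9, 2)
  3P = (11, 16)
  4P = (5, 9)
  5P = (10, 10)
  6P = (14, 2)
  7P = (7, 14)
  8P = (15, 17)
  ... (continuing to 24P)
  24P = O

ord(P) = 24


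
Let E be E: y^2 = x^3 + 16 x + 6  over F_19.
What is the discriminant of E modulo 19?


4 a^3 + 27 b^2 = 4*16^3 + 27*6^2 = 16384 + 972 = 17356
Delta = -16 * (17356) = -277696
Delta mod 19 = 8

Delta = 8 (mod 19)


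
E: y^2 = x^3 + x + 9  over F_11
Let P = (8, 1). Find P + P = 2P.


Doubling: s = (3 x1^2 + a) / (2 y1)
s = (3*8^2 + 1) / (2*1) mod 11 = 3
x3 = s^2 - 2 x1 mod 11 = 3^2 - 2*8 = 4
y3 = s (x1 - x3) - y1 mod 11 = 3 * (8 - 4) - 1 = 0

2P = (4, 0)


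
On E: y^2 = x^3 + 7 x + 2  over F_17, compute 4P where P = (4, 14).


k = 4 = 100_2 (binary, LSB first: 001)
Double-and-add from P = (4, 14):
  bit 0 = 0: acc unchanged = O
  bit 1 = 0: acc unchanged = O
  bit 2 = 1: acc = O + (4, 3) = (4, 3)

4P = (4, 3)


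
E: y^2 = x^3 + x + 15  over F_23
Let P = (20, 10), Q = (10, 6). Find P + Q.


P != Q, so use the chord formula.
s = (y2 - y1) / (x2 - x1) = (19) / (13) mod 23 = 5
x3 = s^2 - x1 - x2 mod 23 = 5^2 - 20 - 10 = 18
y3 = s (x1 - x3) - y1 mod 23 = 5 * (20 - 18) - 10 = 0

P + Q = (18, 0)


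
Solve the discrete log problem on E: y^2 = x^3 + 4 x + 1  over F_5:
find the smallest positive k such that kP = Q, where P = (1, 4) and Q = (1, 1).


Enumerate multiples of P until we hit Q = (1, 1):
  1P = (1, 4)
  2P = (4, 4)
  3P = (0, 1)
  4P = (3, 0)
  5P = (0, 4)
  6P = (4, 1)
  7P = (1, 1)
Match found at i = 7.

k = 7


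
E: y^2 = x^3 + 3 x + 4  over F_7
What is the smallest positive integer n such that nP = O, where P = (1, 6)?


Compute successive multiples of P until we hit O:
  1P = (1, 6)
  2P = (0, 5)
  3P = (0, 2)
  4P = (1, 1)
  5P = O

ord(P) = 5


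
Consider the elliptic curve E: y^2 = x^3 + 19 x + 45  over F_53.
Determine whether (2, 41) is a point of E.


Check whether y^2 = x^3 + 19 x + 45 (mod 53) for (x, y) = (2, 41).
LHS: y^2 = 41^2 mod 53 = 38
RHS: x^3 + 19 x + 45 = 2^3 + 19*2 + 45 mod 53 = 38
LHS = RHS

Yes, on the curve


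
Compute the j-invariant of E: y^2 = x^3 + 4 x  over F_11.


Delta = -16(4 a^3 + 27 b^2) mod 11 = 7
-1728 * (4 a)^3 = -1728 * (4*4)^3 mod 11 = 7
j = 7 * 7^(-1) mod 11 = 1

j = 1 (mod 11)


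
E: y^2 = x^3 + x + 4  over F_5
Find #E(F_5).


For each x in F_5, count y with y^2 = x^3 + 1 x + 4 mod 5:
  x = 0: RHS = 4, y in [2, 3]  -> 2 point(s)
  x = 1: RHS = 1, y in [1, 4]  -> 2 point(s)
  x = 2: RHS = 4, y in [2, 3]  -> 2 point(s)
  x = 3: RHS = 4, y in [2, 3]  -> 2 point(s)
Affine points: 8. Add the point at infinity: total = 9.

#E(F_5) = 9


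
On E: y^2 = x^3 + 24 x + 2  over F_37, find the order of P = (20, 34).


Compute successive multiples of P until we hit O:
  1P = (20, 34)
  2P = (25, 24)
  3P = (33, 29)
  4P = (31, 30)
  5P = (32, 4)
  6P = (19, 19)
  7P = (1, 29)
  8P = (5, 5)
  ... (continuing to 40P)
  40P = O

ord(P) = 40


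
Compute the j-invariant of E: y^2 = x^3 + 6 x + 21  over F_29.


Delta = -16(4 a^3 + 27 b^2) mod 29 = 27
-1728 * (4 a)^3 = -1728 * (4*6)^3 mod 29 = 8
j = 8 * 27^(-1) mod 29 = 25

j = 25 (mod 29)


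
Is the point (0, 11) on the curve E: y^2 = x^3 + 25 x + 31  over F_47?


Check whether y^2 = x^3 + 25 x + 31 (mod 47) for (x, y) = (0, 11).
LHS: y^2 = 11^2 mod 47 = 27
RHS: x^3 + 25 x + 31 = 0^3 + 25*0 + 31 mod 47 = 31
LHS != RHS

No, not on the curve


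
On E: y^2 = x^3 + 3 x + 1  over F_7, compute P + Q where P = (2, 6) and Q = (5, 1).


P != Q, so use the chord formula.
s = (y2 - y1) / (x2 - x1) = (2) / (3) mod 7 = 3
x3 = s^2 - x1 - x2 mod 7 = 3^2 - 2 - 5 = 2
y3 = s (x1 - x3) - y1 mod 7 = 3 * (2 - 2) - 6 = 1

P + Q = (2, 1)


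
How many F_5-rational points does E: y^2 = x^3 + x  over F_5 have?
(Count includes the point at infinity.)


For each x in F_5, count y with y^2 = x^3 + 1 x + 0 mod 5:
  x = 0: RHS = 0, y in [0]  -> 1 point(s)
  x = 2: RHS = 0, y in [0]  -> 1 point(s)
  x = 3: RHS = 0, y in [0]  -> 1 point(s)
Affine points: 3. Add the point at infinity: total = 4.

#E(F_5) = 4


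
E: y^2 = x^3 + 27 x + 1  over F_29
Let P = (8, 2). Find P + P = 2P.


Doubling: s = (3 x1^2 + a) / (2 y1)
s = (3*8^2 + 27) / (2*2) mod 29 = 4
x3 = s^2 - 2 x1 mod 29 = 4^2 - 2*8 = 0
y3 = s (x1 - x3) - y1 mod 29 = 4 * (8 - 0) - 2 = 1

2P = (0, 1)


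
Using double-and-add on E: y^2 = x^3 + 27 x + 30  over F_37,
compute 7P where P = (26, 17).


k = 7 = 111_2 (binary, LSB first: 111)
Double-and-add from P = (26, 17):
  bit 0 = 1: acc = O + (26, 17) = (26, 17)
  bit 1 = 1: acc = (26, 17) + (13, 32) = (14, 9)
  bit 2 = 1: acc = (14, 9) + (18, 13) = (6, 36)

7P = (6, 36)


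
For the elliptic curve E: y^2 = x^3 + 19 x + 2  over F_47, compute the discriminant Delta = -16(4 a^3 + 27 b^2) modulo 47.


4 a^3 + 27 b^2 = 4*19^3 + 27*2^2 = 27436 + 108 = 27544
Delta = -16 * (27544) = -440704
Delta mod 47 = 15

Delta = 15 (mod 47)


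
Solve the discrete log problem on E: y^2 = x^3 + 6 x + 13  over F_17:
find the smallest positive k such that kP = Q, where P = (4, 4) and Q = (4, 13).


Enumerate multiples of P until we hit Q = (4, 13):
  1P = (4, 4)
  2P = (11, 4)
  3P = (2, 13)
  4P = (10, 6)
  5P = (5, 7)
  6P = (0, 8)
  7P = (14, 6)
  8P = (14, 11)
  9P = (0, 9)
  10P = (5, 10)
  11P = (10, 11)
  12P = (2, 4)
  13P = (11, 13)
  14P = (4, 13)
Match found at i = 14.

k = 14


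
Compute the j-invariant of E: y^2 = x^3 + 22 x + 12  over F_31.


Delta = -16(4 a^3 + 27 b^2) mod 31 = 10
-1728 * (4 a)^3 = -1728 * (4*22)^3 mod 31 = 23
j = 23 * 10^(-1) mod 31 = 24

j = 24 (mod 31)


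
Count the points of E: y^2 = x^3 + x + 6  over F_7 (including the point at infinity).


For each x in F_7, count y with y^2 = x^3 + 1 x + 6 mod 7:
  x = 1: RHS = 1, y in [1, 6]  -> 2 point(s)
  x = 2: RHS = 2, y in [3, 4]  -> 2 point(s)
  x = 3: RHS = 1, y in [1, 6]  -> 2 point(s)
  x = 4: RHS = 4, y in [2, 5]  -> 2 point(s)
  x = 6: RHS = 4, y in [2, 5]  -> 2 point(s)
Affine points: 10. Add the point at infinity: total = 11.

#E(F_7) = 11


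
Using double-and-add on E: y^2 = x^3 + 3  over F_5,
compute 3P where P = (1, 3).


k = 3 = 11_2 (binary, LSB first: 11)
Double-and-add from P = (1, 3):
  bit 0 = 1: acc = O + (1, 3) = (1, 3)
  bit 1 = 1: acc = (1, 3) + (2, 4) = (3, 0)

3P = (3, 0)


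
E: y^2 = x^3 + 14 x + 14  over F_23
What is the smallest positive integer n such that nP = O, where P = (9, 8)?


Compute successive multiples of P until we hit O:
  1P = (9, 8)
  2P = (18, 7)
  3P = (21, 1)
  4P = (5, 5)
  5P = (11, 2)
  6P = (12, 1)
  7P = (10, 2)
  8P = (17, 17)
  ... (continuing to 27P)
  27P = O

ord(P) = 27


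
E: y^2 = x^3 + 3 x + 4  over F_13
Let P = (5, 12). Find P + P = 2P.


Doubling: s = (3 x1^2 + a) / (2 y1)
s = (3*5^2 + 3) / (2*12) mod 13 = 0
x3 = s^2 - 2 x1 mod 13 = 0^2 - 2*5 = 3
y3 = s (x1 - x3) - y1 mod 13 = 0 * (5 - 3) - 12 = 1

2P = (3, 1)


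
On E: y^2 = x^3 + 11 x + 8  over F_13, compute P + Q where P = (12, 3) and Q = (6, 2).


P != Q, so use the chord formula.
s = (y2 - y1) / (x2 - x1) = (12) / (7) mod 13 = 11
x3 = s^2 - x1 - x2 mod 13 = 11^2 - 12 - 6 = 12
y3 = s (x1 - x3) - y1 mod 13 = 11 * (12 - 12) - 3 = 10

P + Q = (12, 10)


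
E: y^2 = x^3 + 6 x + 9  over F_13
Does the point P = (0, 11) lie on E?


Check whether y^2 = x^3 + 6 x + 9 (mod 13) for (x, y) = (0, 11).
LHS: y^2 = 11^2 mod 13 = 4
RHS: x^3 + 6 x + 9 = 0^3 + 6*0 + 9 mod 13 = 9
LHS != RHS

No, not on the curve


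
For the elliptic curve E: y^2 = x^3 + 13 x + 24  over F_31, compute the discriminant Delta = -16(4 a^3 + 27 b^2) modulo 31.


4 a^3 + 27 b^2 = 4*13^3 + 27*24^2 = 8788 + 15552 = 24340
Delta = -16 * (24340) = -389440
Delta mod 31 = 13

Delta = 13 (mod 31)


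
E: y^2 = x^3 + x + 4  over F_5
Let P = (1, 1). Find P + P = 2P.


Doubling: s = (3 x1^2 + a) / (2 y1)
s = (3*1^2 + 1) / (2*1) mod 5 = 2
x3 = s^2 - 2 x1 mod 5 = 2^2 - 2*1 = 2
y3 = s (x1 - x3) - y1 mod 5 = 2 * (1 - 2) - 1 = 2

2P = (2, 2)


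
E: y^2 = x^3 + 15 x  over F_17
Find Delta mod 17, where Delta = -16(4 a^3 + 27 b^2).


4 a^3 + 27 b^2 = 4*15^3 + 27*0^2 = 13500 + 0 = 13500
Delta = -16 * (13500) = -216000
Delta mod 17 = 2

Delta = 2 (mod 17)


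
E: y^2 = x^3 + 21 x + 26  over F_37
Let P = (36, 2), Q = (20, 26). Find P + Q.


P != Q, so use the chord formula.
s = (y2 - y1) / (x2 - x1) = (24) / (21) mod 37 = 17
x3 = s^2 - x1 - x2 mod 37 = 17^2 - 36 - 20 = 11
y3 = s (x1 - x3) - y1 mod 37 = 17 * (36 - 11) - 2 = 16

P + Q = (11, 16)


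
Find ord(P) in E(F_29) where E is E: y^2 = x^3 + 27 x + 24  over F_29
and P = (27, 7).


Compute successive multiples of P until we hit O:
  1P = (27, 7)
  2P = (27, 22)
  3P = O

ord(P) = 3


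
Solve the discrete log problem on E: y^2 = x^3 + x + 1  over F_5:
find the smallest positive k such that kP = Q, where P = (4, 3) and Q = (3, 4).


Enumerate multiples of P until we hit Q = (3, 4):
  1P = (4, 3)
  2P = (3, 1)
  3P = (2, 1)
  4P = (0, 1)
  5P = (0, 4)
  6P = (2, 4)
  7P = (3, 4)
Match found at i = 7.

k = 7


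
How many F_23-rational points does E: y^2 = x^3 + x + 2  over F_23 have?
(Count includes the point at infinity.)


For each x in F_23, count y with y^2 = x^3 + 1 x + 2 mod 23:
  x = 0: RHS = 2, y in [5, 18]  -> 2 point(s)
  x = 1: RHS = 4, y in [2, 21]  -> 2 point(s)
  x = 2: RHS = 12, y in [9, 14]  -> 2 point(s)
  x = 3: RHS = 9, y in [3, 20]  -> 2 point(s)
  x = 4: RHS = 1, y in [1, 22]  -> 2 point(s)
  x = 8: RHS = 16, y in [4, 19]  -> 2 point(s)
  x = 9: RHS = 4, y in [2, 21]  -> 2 point(s)
  x = 10: RHS = 0, y in [0]  -> 1 point(s)
  x = 13: RHS = 4, y in [2, 21]  -> 2 point(s)
  x = 14: RHS = 0, y in [0]  -> 1 point(s)
  x = 19: RHS = 3, y in [7, 16]  -> 2 point(s)
  x = 20: RHS = 18, y in [8, 15]  -> 2 point(s)
  x = 22: RHS = 0, y in [0]  -> 1 point(s)
Affine points: 23. Add the point at infinity: total = 24.

#E(F_23) = 24


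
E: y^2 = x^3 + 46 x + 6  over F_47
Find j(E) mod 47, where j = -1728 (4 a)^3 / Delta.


Delta = -16(4 a^3 + 27 b^2) mod 47 = 22
-1728 * (4 a)^3 = -1728 * (4*46)^3 mod 47 = 1
j = 1 * 22^(-1) mod 47 = 15

j = 15 (mod 47)


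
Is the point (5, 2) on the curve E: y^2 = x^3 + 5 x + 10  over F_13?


Check whether y^2 = x^3 + 5 x + 10 (mod 13) for (x, y) = (5, 2).
LHS: y^2 = 2^2 mod 13 = 4
RHS: x^3 + 5 x + 10 = 5^3 + 5*5 + 10 mod 13 = 4
LHS = RHS

Yes, on the curve


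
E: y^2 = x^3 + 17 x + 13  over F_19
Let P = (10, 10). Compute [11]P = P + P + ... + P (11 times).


k = 11 = 1011_2 (binary, LSB first: 1101)
Double-and-add from P = (10, 10):
  bit 0 = 1: acc = O + (10, 10) = (10, 10)
  bit 1 = 1: acc = (10, 10) + (16, 7) = (17, 3)
  bit 2 = 0: acc unchanged = (17, 3)
  bit 3 = 1: acc = (17, 3) + (11, 12) = (17, 16)

11P = (17, 16)


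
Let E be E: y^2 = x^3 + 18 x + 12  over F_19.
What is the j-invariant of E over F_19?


Delta = -16(4 a^3 + 27 b^2) mod 19 = 5
-1728 * (4 a)^3 = -1728 * (4*18)^3 mod 19 = 12
j = 12 * 5^(-1) mod 19 = 10

j = 10 (mod 19)


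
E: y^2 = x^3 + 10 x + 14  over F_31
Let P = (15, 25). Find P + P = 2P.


Doubling: s = (3 x1^2 + a) / (2 y1)
s = (3*15^2 + 10) / (2*25) mod 31 = 23
x3 = s^2 - 2 x1 mod 31 = 23^2 - 2*15 = 3
y3 = s (x1 - x3) - y1 mod 31 = 23 * (15 - 3) - 25 = 3

2P = (3, 3)


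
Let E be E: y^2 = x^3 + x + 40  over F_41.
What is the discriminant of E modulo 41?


4 a^3 + 27 b^2 = 4*1^3 + 27*40^2 = 4 + 43200 = 43204
Delta = -16 * (43204) = -691264
Delta mod 41 = 37

Delta = 37 (mod 41)


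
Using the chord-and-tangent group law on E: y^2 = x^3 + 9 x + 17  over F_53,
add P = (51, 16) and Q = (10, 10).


P != Q, so use the chord formula.
s = (y2 - y1) / (x2 - x1) = (47) / (12) mod 53 = 26
x3 = s^2 - x1 - x2 mod 53 = 26^2 - 51 - 10 = 32
y3 = s (x1 - x3) - y1 mod 53 = 26 * (51 - 32) - 16 = 1

P + Q = (32, 1)


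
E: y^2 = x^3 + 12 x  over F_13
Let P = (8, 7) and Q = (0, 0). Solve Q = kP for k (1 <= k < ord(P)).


Enumerate multiples of P until we hit Q = (0, 0):
  1P = (8, 7)
  2P = (0, 0)
Match found at i = 2.

k = 2


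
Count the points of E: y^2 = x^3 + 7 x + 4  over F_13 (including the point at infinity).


For each x in F_13, count y with y^2 = x^3 + 7 x + 4 mod 13:
  x = 0: RHS = 4, y in [2, 11]  -> 2 point(s)
  x = 1: RHS = 12, y in [5, 8]  -> 2 point(s)
  x = 2: RHS = 0, y in [0]  -> 1 point(s)
  x = 3: RHS = 0, y in [0]  -> 1 point(s)
  x = 8: RHS = 0, y in [0]  -> 1 point(s)
  x = 9: RHS = 3, y in [4, 9]  -> 2 point(s)
  x = 12: RHS = 9, y in [3, 10]  -> 2 point(s)
Affine points: 11. Add the point at infinity: total = 12.

#E(F_13) = 12


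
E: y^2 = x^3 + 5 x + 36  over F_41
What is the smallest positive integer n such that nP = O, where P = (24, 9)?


Compute successive multiples of P until we hit O:
  1P = (24, 9)
  2P = (14, 29)
  3P = (7, 39)
  4P = (9, 20)
  5P = (12, 15)
  6P = (36, 38)
  7P = (23, 31)
  8P = (27, 16)
  ... (continuing to 22P)
  22P = O

ord(P) = 22


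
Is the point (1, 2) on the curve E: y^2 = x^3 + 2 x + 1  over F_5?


Check whether y^2 = x^3 + 2 x + 1 (mod 5) for (x, y) = (1, 2).
LHS: y^2 = 2^2 mod 5 = 4
RHS: x^3 + 2 x + 1 = 1^3 + 2*1 + 1 mod 5 = 4
LHS = RHS

Yes, on the curve


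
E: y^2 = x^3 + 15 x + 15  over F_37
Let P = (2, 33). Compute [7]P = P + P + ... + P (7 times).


k = 7 = 111_2 (binary, LSB first: 111)
Double-and-add from P = (2, 33):
  bit 0 = 1: acc = O + (2, 33) = (2, 33)
  bit 1 = 1: acc = (2, 33) + (23, 24) = (22, 2)
  bit 2 = 1: acc = (22, 2) + (29, 7) = (22, 35)

7P = (22, 35)


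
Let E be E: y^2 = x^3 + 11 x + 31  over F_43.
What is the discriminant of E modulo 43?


4 a^3 + 27 b^2 = 4*11^3 + 27*31^2 = 5324 + 25947 = 31271
Delta = -16 * (31271) = -500336
Delta mod 43 = 12

Delta = 12 (mod 43)


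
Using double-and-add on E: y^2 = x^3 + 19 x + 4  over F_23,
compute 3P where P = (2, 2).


k = 3 = 11_2 (binary, LSB first: 11)
Double-and-add from P = (2, 2):
  bit 0 = 1: acc = O + (2, 2) = (2, 2)
  bit 1 = 1: acc = (2, 2) + (0, 2) = (21, 21)

3P = (21, 21)


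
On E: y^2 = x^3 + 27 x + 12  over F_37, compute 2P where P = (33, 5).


Doubling: s = (3 x1^2 + a) / (2 y1)
s = (3*33^2 + 27) / (2*5) mod 37 = 26
x3 = s^2 - 2 x1 mod 37 = 26^2 - 2*33 = 18
y3 = s (x1 - x3) - y1 mod 37 = 26 * (33 - 18) - 5 = 15

2P = (18, 15)


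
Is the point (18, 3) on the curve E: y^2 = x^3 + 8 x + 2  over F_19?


Check whether y^2 = x^3 + 8 x + 2 (mod 19) for (x, y) = (18, 3).
LHS: y^2 = 3^2 mod 19 = 9
RHS: x^3 + 8 x + 2 = 18^3 + 8*18 + 2 mod 19 = 12
LHS != RHS

No, not on the curve


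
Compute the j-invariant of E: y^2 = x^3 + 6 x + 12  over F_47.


Delta = -16(4 a^3 + 27 b^2) mod 47 = 14
-1728 * (4 a)^3 = -1728 * (4*6)^3 mod 47 = 19
j = 19 * 14^(-1) mod 47 = 45

j = 45 (mod 47)


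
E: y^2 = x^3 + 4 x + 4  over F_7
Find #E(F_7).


For each x in F_7, count y with y^2 = x^3 + 4 x + 4 mod 7:
  x = 0: RHS = 4, y in [2, 5]  -> 2 point(s)
  x = 1: RHS = 2, y in [3, 4]  -> 2 point(s)
  x = 3: RHS = 1, y in [1, 6]  -> 2 point(s)
  x = 4: RHS = 0, y in [0]  -> 1 point(s)
  x = 5: RHS = 2, y in [3, 4]  -> 2 point(s)
Affine points: 9. Add the point at infinity: total = 10.

#E(F_7) = 10


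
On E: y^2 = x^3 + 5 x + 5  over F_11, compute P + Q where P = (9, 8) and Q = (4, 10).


P != Q, so use the chord formula.
s = (y2 - y1) / (x2 - x1) = (2) / (6) mod 11 = 4
x3 = s^2 - x1 - x2 mod 11 = 4^2 - 9 - 4 = 3
y3 = s (x1 - x3) - y1 mod 11 = 4 * (9 - 3) - 8 = 5

P + Q = (3, 5)


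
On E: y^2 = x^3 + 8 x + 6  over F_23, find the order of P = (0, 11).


Compute successive multiples of P until we hit O:
  1P = (0, 11)
  2P = (18, 18)
  3P = (18, 5)
  4P = (0, 12)
  5P = O

ord(P) = 5


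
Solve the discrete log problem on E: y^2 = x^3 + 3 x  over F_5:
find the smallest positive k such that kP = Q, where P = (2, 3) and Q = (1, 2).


Enumerate multiples of P until we hit Q = (1, 2):
  1P = (2, 3)
  2P = (1, 2)
Match found at i = 2.

k = 2


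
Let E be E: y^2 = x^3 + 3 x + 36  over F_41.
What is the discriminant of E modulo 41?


4 a^3 + 27 b^2 = 4*3^3 + 27*36^2 = 108 + 34992 = 35100
Delta = -16 * (35100) = -561600
Delta mod 41 = 18

Delta = 18 (mod 41)


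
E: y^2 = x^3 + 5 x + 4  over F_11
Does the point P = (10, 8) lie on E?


Check whether y^2 = x^3 + 5 x + 4 (mod 11) for (x, y) = (10, 8).
LHS: y^2 = 8^2 mod 11 = 9
RHS: x^3 + 5 x + 4 = 10^3 + 5*10 + 4 mod 11 = 9
LHS = RHS

Yes, on the curve


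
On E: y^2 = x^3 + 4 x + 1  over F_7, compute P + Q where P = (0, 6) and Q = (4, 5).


P != Q, so use the chord formula.
s = (y2 - y1) / (x2 - x1) = (6) / (4) mod 7 = 5
x3 = s^2 - x1 - x2 mod 7 = 5^2 - 0 - 4 = 0
y3 = s (x1 - x3) - y1 mod 7 = 5 * (0 - 0) - 6 = 1

P + Q = (0, 1)


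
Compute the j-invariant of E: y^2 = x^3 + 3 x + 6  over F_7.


Delta = -16(4 a^3 + 27 b^2) mod 7 = 3
-1728 * (4 a)^3 = -1728 * (4*3)^3 mod 7 = 6
j = 6 * 3^(-1) mod 7 = 2

j = 2 (mod 7)


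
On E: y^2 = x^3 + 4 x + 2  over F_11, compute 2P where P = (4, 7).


Doubling: s = (3 x1^2 + a) / (2 y1)
s = (3*4^2 + 4) / (2*7) mod 11 = 10
x3 = s^2 - 2 x1 mod 11 = 10^2 - 2*4 = 4
y3 = s (x1 - x3) - y1 mod 11 = 10 * (4 - 4) - 7 = 4

2P = (4, 4)


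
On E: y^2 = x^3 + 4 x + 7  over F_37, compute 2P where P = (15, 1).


k = 2 = 10_2 (binary, LSB first: 01)
Double-and-add from P = (15, 1):
  bit 0 = 0: acc unchanged = O
  bit 1 = 1: acc = O + (3, 3) = (3, 3)

2P = (3, 3)


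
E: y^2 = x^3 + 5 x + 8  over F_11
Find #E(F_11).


For each x in F_11, count y with y^2 = x^3 + 5 x + 8 mod 11:
  x = 1: RHS = 3, y in [5, 6]  -> 2 point(s)
  x = 2: RHS = 4, y in [2, 9]  -> 2 point(s)
  x = 4: RHS = 4, y in [2, 9]  -> 2 point(s)
  x = 5: RHS = 4, y in [2, 9]  -> 2 point(s)
  x = 6: RHS = 1, y in [1, 10]  -> 2 point(s)
  x = 7: RHS = 1, y in [1, 10]  -> 2 point(s)
  x = 9: RHS = 1, y in [1, 10]  -> 2 point(s)
Affine points: 14. Add the point at infinity: total = 15.

#E(F_11) = 15


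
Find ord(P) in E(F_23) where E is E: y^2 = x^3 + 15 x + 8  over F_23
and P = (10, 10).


Compute successive multiples of P until we hit O:
  1P = (10, 10)
  2P = (11, 3)
  3P = (5, 1)
  4P = (14, 15)
  5P = (2, 0)
  6P = (14, 8)
  7P = (5, 22)
  8P = (11, 20)
  ... (continuing to 10P)
  10P = O

ord(P) = 10


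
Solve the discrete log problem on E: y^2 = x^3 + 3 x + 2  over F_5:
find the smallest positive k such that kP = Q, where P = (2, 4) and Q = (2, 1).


Enumerate multiples of P until we hit Q = (2, 1):
  1P = (2, 4)
  2P = (1, 1)
  3P = (1, 4)
  4P = (2, 1)
Match found at i = 4.

k = 4


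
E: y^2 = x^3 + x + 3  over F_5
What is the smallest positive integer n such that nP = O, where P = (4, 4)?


Compute successive multiples of P until we hit O:
  1P = (4, 4)
  2P = (1, 0)
  3P = (4, 1)
  4P = O

ord(P) = 4


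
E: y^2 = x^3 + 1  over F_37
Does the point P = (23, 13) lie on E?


Check whether y^2 = x^3 + 0 x + 1 (mod 37) for (x, y) = (23, 13).
LHS: y^2 = 13^2 mod 37 = 21
RHS: x^3 + 0 x + 1 = 23^3 + 0*23 + 1 mod 37 = 32
LHS != RHS

No, not on the curve


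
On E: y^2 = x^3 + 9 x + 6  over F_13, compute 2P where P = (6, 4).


Doubling: s = (3 x1^2 + a) / (2 y1)
s = (3*6^2 + 9) / (2*4) mod 13 = 0
x3 = s^2 - 2 x1 mod 13 = 0^2 - 2*6 = 1
y3 = s (x1 - x3) - y1 mod 13 = 0 * (6 - 1) - 4 = 9

2P = (1, 9)


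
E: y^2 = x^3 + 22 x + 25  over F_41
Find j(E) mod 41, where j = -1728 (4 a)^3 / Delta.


Delta = -16(4 a^3 + 27 b^2) mod 41 = 15
-1728 * (4 a)^3 = -1728 * (4*22)^3 mod 41 = 16
j = 16 * 15^(-1) mod 41 = 12

j = 12 (mod 41)


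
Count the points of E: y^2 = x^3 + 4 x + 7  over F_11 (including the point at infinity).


For each x in F_11, count y with y^2 = x^3 + 4 x + 7 mod 11:
  x = 1: RHS = 1, y in [1, 10]  -> 2 point(s)
  x = 2: RHS = 1, y in [1, 10]  -> 2 point(s)
  x = 5: RHS = 9, y in [3, 8]  -> 2 point(s)
  x = 6: RHS = 5, y in [4, 7]  -> 2 point(s)
  x = 7: RHS = 4, y in [2, 9]  -> 2 point(s)
  x = 8: RHS = 1, y in [1, 10]  -> 2 point(s)
Affine points: 12. Add the point at infinity: total = 13.

#E(F_11) = 13


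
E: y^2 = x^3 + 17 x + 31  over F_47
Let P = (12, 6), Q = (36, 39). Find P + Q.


P != Q, so use the chord formula.
s = (y2 - y1) / (x2 - x1) = (33) / (24) mod 47 = 19
x3 = s^2 - x1 - x2 mod 47 = 19^2 - 12 - 36 = 31
y3 = s (x1 - x3) - y1 mod 47 = 19 * (12 - 31) - 6 = 9

P + Q = (31, 9)


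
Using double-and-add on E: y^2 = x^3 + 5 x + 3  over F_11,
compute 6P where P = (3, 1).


k = 6 = 110_2 (binary, LSB first: 011)
Double-and-add from P = (3, 1):
  bit 0 = 0: acc unchanged = O
  bit 1 = 1: acc = O + (8, 7) = (8, 7)
  bit 2 = 1: acc = (8, 7) + (0, 5) = (1, 3)

6P = (1, 3)


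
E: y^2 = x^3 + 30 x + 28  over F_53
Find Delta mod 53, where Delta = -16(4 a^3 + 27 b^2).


4 a^3 + 27 b^2 = 4*30^3 + 27*28^2 = 108000 + 21168 = 129168
Delta = -16 * (129168) = -2066688
Delta mod 53 = 47

Delta = 47 (mod 53)


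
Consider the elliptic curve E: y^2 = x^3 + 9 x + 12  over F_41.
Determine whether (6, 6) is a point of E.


Check whether y^2 = x^3 + 9 x + 12 (mod 41) for (x, y) = (6, 6).
LHS: y^2 = 6^2 mod 41 = 36
RHS: x^3 + 9 x + 12 = 6^3 + 9*6 + 12 mod 41 = 36
LHS = RHS

Yes, on the curve


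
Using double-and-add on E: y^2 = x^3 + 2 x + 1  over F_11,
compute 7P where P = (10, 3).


k = 7 = 111_2 (binary, LSB first: 111)
Double-and-add from P = (10, 3):
  bit 0 = 1: acc = O + (10, 3) = (10, 3)
  bit 1 = 1: acc = (10, 3) + (3, 1) = (1, 9)
  bit 2 = 1: acc = (1, 9) + (9, 0) = (10, 8)

7P = (10, 8)


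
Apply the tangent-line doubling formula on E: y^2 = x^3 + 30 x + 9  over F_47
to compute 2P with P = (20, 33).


Doubling: s = (3 x1^2 + a) / (2 y1)
s = (3*20^2 + 30) / (2*33) mod 47 = 40
x3 = s^2 - 2 x1 mod 47 = 40^2 - 2*20 = 9
y3 = s (x1 - x3) - y1 mod 47 = 40 * (20 - 9) - 33 = 31

2P = (9, 31)


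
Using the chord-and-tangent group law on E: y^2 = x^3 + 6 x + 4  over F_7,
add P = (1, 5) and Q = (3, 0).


P != Q, so use the chord formula.
s = (y2 - y1) / (x2 - x1) = (2) / (2) mod 7 = 1
x3 = s^2 - x1 - x2 mod 7 = 1^2 - 1 - 3 = 4
y3 = s (x1 - x3) - y1 mod 7 = 1 * (1 - 4) - 5 = 6

P + Q = (4, 6)


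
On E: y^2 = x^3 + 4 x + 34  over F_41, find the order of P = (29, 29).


Compute successive multiples of P until we hit O:
  1P = (29, 29)
  2P = (34, 14)
  3P = (28, 9)
  4P = (15, 5)
  5P = (15, 36)
  6P = (28, 32)
  7P = (34, 27)
  8P = (29, 12)
  ... (continuing to 9P)
  9P = O

ord(P) = 9


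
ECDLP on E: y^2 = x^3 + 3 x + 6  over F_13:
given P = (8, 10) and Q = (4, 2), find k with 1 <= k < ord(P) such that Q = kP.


Enumerate multiples of P until we hit Q = (4, 2):
  1P = (8, 10)
  2P = (10, 3)
  3P = (4, 2)
Match found at i = 3.

k = 3


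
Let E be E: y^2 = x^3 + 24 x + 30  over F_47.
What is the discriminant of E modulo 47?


4 a^3 + 27 b^2 = 4*24^3 + 27*30^2 = 55296 + 24300 = 79596
Delta = -16 * (79596) = -1273536
Delta mod 47 = 23

Delta = 23 (mod 47)


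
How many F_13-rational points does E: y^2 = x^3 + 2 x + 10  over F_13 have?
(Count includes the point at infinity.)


For each x in F_13, count y with y^2 = x^3 + 2 x + 10 mod 13:
  x = 0: RHS = 10, y in [6, 7]  -> 2 point(s)
  x = 1: RHS = 0, y in [0]  -> 1 point(s)
  x = 2: RHS = 9, y in [3, 10]  -> 2 point(s)
  x = 3: RHS = 4, y in [2, 11]  -> 2 point(s)
  x = 4: RHS = 4, y in [2, 11]  -> 2 point(s)
  x = 6: RHS = 4, y in [2, 11]  -> 2 point(s)
  x = 7: RHS = 3, y in [4, 9]  -> 2 point(s)
  x = 9: RHS = 3, y in [4, 9]  -> 2 point(s)
  x = 10: RHS = 3, y in [4, 9]  -> 2 point(s)
Affine points: 17. Add the point at infinity: total = 18.

#E(F_13) = 18


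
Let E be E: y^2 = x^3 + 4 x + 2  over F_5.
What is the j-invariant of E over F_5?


Delta = -16(4 a^3 + 27 b^2) mod 5 = 1
-1728 * (4 a)^3 = -1728 * (4*4)^3 mod 5 = 2
j = 2 * 1^(-1) mod 5 = 2

j = 2 (mod 5)


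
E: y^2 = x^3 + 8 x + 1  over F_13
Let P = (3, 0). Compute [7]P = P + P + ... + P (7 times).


k = 7 = 111_2 (binary, LSB first: 111)
Double-and-add from P = (3, 0):
  bit 0 = 1: acc = O + (3, 0) = (3, 0)
  bit 1 = 1: acc = (3, 0) + O = (3, 0)
  bit 2 = 1: acc = (3, 0) + O = (3, 0)

7P = (3, 0)


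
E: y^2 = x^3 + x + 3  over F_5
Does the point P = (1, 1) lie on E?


Check whether y^2 = x^3 + 1 x + 3 (mod 5) for (x, y) = (1, 1).
LHS: y^2 = 1^2 mod 5 = 1
RHS: x^3 + 1 x + 3 = 1^3 + 1*1 + 3 mod 5 = 0
LHS != RHS

No, not on the curve


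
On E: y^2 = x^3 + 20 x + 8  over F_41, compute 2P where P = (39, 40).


Doubling: s = (3 x1^2 + a) / (2 y1)
s = (3*39^2 + 20) / (2*40) mod 41 = 25
x3 = s^2 - 2 x1 mod 41 = 25^2 - 2*39 = 14
y3 = s (x1 - x3) - y1 mod 41 = 25 * (39 - 14) - 40 = 11

2P = (14, 11)


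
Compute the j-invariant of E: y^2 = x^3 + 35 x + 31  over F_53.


Delta = -16(4 a^3 + 27 b^2) mod 53 = 19
-1728 * (4 a)^3 = -1728 * (4*35)^3 mod 53 = 15
j = 15 * 19^(-1) mod 53 = 51

j = 51 (mod 53)


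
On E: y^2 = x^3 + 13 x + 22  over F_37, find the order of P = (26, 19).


Compute successive multiples of P until we hit O:
  1P = (26, 19)
  2P = (21, 11)
  3P = (34, 20)
  4P = (25, 32)
  5P = (7, 30)
  6P = (7, 7)
  7P = (25, 5)
  8P = (34, 17)
  ... (continuing to 11P)
  11P = O

ord(P) = 11


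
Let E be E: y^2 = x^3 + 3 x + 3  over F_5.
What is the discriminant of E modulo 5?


4 a^3 + 27 b^2 = 4*3^3 + 27*3^2 = 108 + 243 = 351
Delta = -16 * (351) = -5616
Delta mod 5 = 4

Delta = 4 (mod 5)


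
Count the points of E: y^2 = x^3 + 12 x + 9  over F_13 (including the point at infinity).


For each x in F_13, count y with y^2 = x^3 + 12 x + 9 mod 13:
  x = 0: RHS = 9, y in [3, 10]  -> 2 point(s)
  x = 1: RHS = 9, y in [3, 10]  -> 2 point(s)
  x = 4: RHS = 4, y in [2, 11]  -> 2 point(s)
  x = 5: RHS = 12, y in [5, 8]  -> 2 point(s)
  x = 9: RHS = 1, y in [1, 12]  -> 2 point(s)
  x = 11: RHS = 3, y in [4, 9]  -> 2 point(s)
  x = 12: RHS = 9, y in [3, 10]  -> 2 point(s)
Affine points: 14. Add the point at infinity: total = 15.

#E(F_13) = 15


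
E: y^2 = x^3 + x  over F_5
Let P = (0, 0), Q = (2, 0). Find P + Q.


P != Q, so use the chord formula.
s = (y2 - y1) / (x2 - x1) = (0) / (2) mod 5 = 0
x3 = s^2 - x1 - x2 mod 5 = 0^2 - 0 - 2 = 3
y3 = s (x1 - x3) - y1 mod 5 = 0 * (0 - 3) - 0 = 0

P + Q = (3, 0)


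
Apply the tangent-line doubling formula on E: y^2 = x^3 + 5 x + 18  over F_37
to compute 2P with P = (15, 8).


Doubling: s = (3 x1^2 + a) / (2 y1)
s = (3*15^2 + 5) / (2*8) mod 37 = 24
x3 = s^2 - 2 x1 mod 37 = 24^2 - 2*15 = 28
y3 = s (x1 - x3) - y1 mod 37 = 24 * (15 - 28) - 8 = 13

2P = (28, 13)


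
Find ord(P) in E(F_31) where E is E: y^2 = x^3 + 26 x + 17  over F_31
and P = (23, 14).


Compute successive multiples of P until we hit O:
  1P = (23, 14)
  2P = (23, 17)
  3P = O

ord(P) = 3


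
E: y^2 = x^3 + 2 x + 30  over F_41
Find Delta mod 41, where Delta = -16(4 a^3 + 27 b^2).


4 a^3 + 27 b^2 = 4*2^3 + 27*30^2 = 32 + 24300 = 24332
Delta = -16 * (24332) = -389312
Delta mod 41 = 24

Delta = 24 (mod 41)


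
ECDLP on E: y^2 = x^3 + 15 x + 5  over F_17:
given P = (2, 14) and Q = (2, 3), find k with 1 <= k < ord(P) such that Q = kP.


Enumerate multiples of P until we hit Q = (2, 3):
  1P = (2, 14)
  2P = (12, 14)
  3P = (3, 3)
  4P = (14, 16)
  5P = (10, 13)
  6P = (9, 6)
  7P = (8, 5)
  8P = (5, 16)
  9P = (1, 15)
  10P = (15, 16)
  11P = (13, 0)
  12P = (15, 1)
  13P = (1, 2)
  14P = (5, 1)
  15P = (8, 12)
  16P = (9, 11)
  17P = (10, 4)
  18P = (14, 1)
  19P = (3, 14)
  20P = (12, 3)
  21P = (2, 3)
Match found at i = 21.

k = 21


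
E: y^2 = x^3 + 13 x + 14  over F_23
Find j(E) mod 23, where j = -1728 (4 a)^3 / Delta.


Delta = -16(4 a^3 + 27 b^2) mod 23 = 5
-1728 * (4 a)^3 = -1728 * (4*13)^3 mod 23 = 19
j = 19 * 5^(-1) mod 23 = 13

j = 13 (mod 23)


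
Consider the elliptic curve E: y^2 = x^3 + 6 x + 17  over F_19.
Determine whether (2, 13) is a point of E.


Check whether y^2 = x^3 + 6 x + 17 (mod 19) for (x, y) = (2, 13).
LHS: y^2 = 13^2 mod 19 = 17
RHS: x^3 + 6 x + 17 = 2^3 + 6*2 + 17 mod 19 = 18
LHS != RHS

No, not on the curve


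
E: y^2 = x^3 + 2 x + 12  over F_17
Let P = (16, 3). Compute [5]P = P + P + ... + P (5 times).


k = 5 = 101_2 (binary, LSB first: 101)
Double-and-add from P = (16, 3):
  bit 0 = 1: acc = O + (16, 3) = (16, 3)
  bit 1 = 0: acc unchanged = (16, 3)
  bit 2 = 1: acc = (16, 3) + (13, 5) = (13, 12)

5P = (13, 12)


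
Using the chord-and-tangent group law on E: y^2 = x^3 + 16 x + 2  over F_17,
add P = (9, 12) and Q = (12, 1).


P != Q, so use the chord formula.
s = (y2 - y1) / (x2 - x1) = (6) / (3) mod 17 = 2
x3 = s^2 - x1 - x2 mod 17 = 2^2 - 9 - 12 = 0
y3 = s (x1 - x3) - y1 mod 17 = 2 * (9 - 0) - 12 = 6

P + Q = (0, 6)


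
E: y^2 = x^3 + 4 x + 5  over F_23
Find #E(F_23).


For each x in F_23, count y with y^2 = x^3 + 4 x + 5 mod 23:
  x = 4: RHS = 16, y in [4, 19]  -> 2 point(s)
  x = 5: RHS = 12, y in [9, 14]  -> 2 point(s)
  x = 7: RHS = 8, y in [10, 13]  -> 2 point(s)
  x = 11: RHS = 0, y in [0]  -> 1 point(s)
  x = 13: RHS = 0, y in [0]  -> 1 point(s)
  x = 15: RHS = 13, y in [6, 17]  -> 2 point(s)
  x = 16: RHS = 2, y in [5, 18]  -> 2 point(s)
  x = 17: RHS = 18, y in [8, 15]  -> 2 point(s)
  x = 20: RHS = 12, y in [9, 14]  -> 2 point(s)
  x = 21: RHS = 12, y in [9, 14]  -> 2 point(s)
  x = 22: RHS = 0, y in [0]  -> 1 point(s)
Affine points: 19. Add the point at infinity: total = 20.

#E(F_23) = 20


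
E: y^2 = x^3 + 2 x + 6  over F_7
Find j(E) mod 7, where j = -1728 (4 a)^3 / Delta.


Delta = -16(4 a^3 + 27 b^2) mod 7 = 1
-1728 * (4 a)^3 = -1728 * (4*2)^3 mod 7 = 1
j = 1 * 1^(-1) mod 7 = 1

j = 1 (mod 7)


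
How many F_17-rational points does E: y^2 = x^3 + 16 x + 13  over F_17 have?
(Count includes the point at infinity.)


For each x in F_17, count y with y^2 = x^3 + 16 x + 13 mod 17:
  x = 0: RHS = 13, y in [8, 9]  -> 2 point(s)
  x = 1: RHS = 13, y in [8, 9]  -> 2 point(s)
  x = 2: RHS = 2, y in [6, 11]  -> 2 point(s)
  x = 6: RHS = 2, y in [6, 11]  -> 2 point(s)
  x = 7: RHS = 9, y in [3, 14]  -> 2 point(s)
  x = 9: RHS = 2, y in [6, 11]  -> 2 point(s)
  x = 10: RHS = 0, y in [0]  -> 1 point(s)
  x = 13: RHS = 4, y in [2, 15]  -> 2 point(s)
  x = 16: RHS = 13, y in [8, 9]  -> 2 point(s)
Affine points: 17. Add the point at infinity: total = 18.

#E(F_17) = 18


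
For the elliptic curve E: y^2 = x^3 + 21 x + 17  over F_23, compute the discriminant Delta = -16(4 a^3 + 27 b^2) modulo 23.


4 a^3 + 27 b^2 = 4*21^3 + 27*17^2 = 37044 + 7803 = 44847
Delta = -16 * (44847) = -717552
Delta mod 23 = 2

Delta = 2 (mod 23)


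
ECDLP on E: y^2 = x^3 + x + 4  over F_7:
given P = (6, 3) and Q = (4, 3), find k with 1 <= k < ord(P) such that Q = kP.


Enumerate multiples of P until we hit Q = (4, 3):
  1P = (6, 3)
  2P = (4, 3)
Match found at i = 2.

k = 2


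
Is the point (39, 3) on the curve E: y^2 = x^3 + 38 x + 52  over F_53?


Check whether y^2 = x^3 + 38 x + 52 (mod 53) for (x, y) = (39, 3).
LHS: y^2 = 3^2 mod 53 = 9
RHS: x^3 + 38 x + 52 = 39^3 + 38*39 + 52 mod 53 = 9
LHS = RHS

Yes, on the curve
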